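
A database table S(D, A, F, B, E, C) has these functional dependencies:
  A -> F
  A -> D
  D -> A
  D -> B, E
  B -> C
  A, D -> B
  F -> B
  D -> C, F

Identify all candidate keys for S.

Closure of {A} is {A, B, C, D, E, F}, the whole schema; {A} is a candidate key.
Closure of {D} is {A, B, C, D, E, F}, the whole schema; {D} is a candidate key.
Any other superkey properly contains one of these, so there are no further candidate keys.

{A}, {D}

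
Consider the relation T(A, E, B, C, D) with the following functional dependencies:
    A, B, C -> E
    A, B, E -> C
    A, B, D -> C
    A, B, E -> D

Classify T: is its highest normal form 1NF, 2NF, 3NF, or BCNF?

Candidate keys: {A, B, C}, {A, B, D}, {A, B, E}. Prime attributes: {A, B, C, D, E}.
Each dependency's left side is a superkey — BCNF holds.

BCNF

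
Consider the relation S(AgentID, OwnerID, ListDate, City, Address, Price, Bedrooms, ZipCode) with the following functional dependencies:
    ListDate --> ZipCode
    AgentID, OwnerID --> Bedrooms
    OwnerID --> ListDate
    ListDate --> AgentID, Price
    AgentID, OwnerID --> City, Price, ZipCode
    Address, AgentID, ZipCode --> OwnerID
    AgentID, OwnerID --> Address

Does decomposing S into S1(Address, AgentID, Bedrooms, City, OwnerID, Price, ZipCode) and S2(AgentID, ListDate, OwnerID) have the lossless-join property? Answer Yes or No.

Yes

Common attributes: {AgentID, OwnerID}; their closure is {Address, AgentID, Bedrooms, City, ListDate, OwnerID, Price, ZipCode}.
Since S1 ⊆ {Address, AgentID, Bedrooms, City, ListDate, OwnerID, Price, ZipCode}, the intersection is a superkey of S1; the decomposition is lossless.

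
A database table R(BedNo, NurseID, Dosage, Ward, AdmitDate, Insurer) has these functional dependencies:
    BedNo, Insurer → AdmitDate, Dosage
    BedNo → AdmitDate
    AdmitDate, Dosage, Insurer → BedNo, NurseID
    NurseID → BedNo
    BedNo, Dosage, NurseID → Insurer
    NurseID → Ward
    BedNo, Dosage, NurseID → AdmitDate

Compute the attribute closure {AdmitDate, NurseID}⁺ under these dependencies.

Start with {AdmitDate, NurseID}.
NurseID → BedNo applies; add {BedNo} → now {AdmitDate, BedNo, NurseID}.
NurseID → Ward applies; add {Ward} → now {AdmitDate, BedNo, NurseID, Ward}.
No further FD applies.

{AdmitDate, BedNo, NurseID, Ward}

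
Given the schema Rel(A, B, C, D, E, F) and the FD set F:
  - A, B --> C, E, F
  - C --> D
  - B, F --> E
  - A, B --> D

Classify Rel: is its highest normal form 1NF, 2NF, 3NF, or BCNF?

Candidate key: {A, B}. Prime attributes: {A, B}.
C --> D: {C}⁺ = {C, D}, which is not all of the attributes, so the left side is not a superkey — BCNF is violated.
Because {D} is non-prime and the left side of C --> D is not a superkey, the relation is not in 3NF.
Checking every proper subset of each key, none determines a non-prime attribute — 2NF is satisfied.

2NF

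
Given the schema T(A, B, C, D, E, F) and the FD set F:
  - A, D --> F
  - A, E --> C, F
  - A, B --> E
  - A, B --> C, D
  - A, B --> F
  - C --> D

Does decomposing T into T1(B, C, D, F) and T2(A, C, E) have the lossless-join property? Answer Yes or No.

T1 ∩ T2 = {C}; its closure under F is {C, D}.
T1 ⊄ {C, D} and T2 ⊄ {C, D}, so the split is lossy.

No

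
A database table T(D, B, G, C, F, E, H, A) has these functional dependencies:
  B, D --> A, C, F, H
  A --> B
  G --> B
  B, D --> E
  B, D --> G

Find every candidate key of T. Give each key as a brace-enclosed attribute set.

{D} never appears on the right of any FD, so every key must include it.
{A, D}⁺ = {A, B, C, D, E, F, G, H} — all of the relation — so {A, D} is a candidate key.
{B, D}⁺ = {A, B, C, D, E, F, G, H} — all of the relation — so {B, D} is a candidate key.
{D, G}⁺ = {A, B, C, D, E, F, G, H} — all of the relation — so {D, G} is a candidate key.
These are minimal and exhaustive — every other superkey contains one of them.

{A, D}, {B, D}, {D, G}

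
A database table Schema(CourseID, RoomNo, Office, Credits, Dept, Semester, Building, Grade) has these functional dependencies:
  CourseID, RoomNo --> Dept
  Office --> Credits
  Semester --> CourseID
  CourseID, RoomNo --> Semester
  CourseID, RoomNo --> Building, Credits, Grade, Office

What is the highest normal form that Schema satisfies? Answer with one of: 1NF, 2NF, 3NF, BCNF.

Candidate keys: {CourseID, RoomNo}, {RoomNo, Semester}. Prime attributes: {CourseID, RoomNo, Semester}.
For Office --> Credits we have {Office}⁺ = {Credits, Office}; {Office} is not a superkey, so BCNF fails.
Because {Credits} is non-prime and the left side of Office --> Credits is not a superkey, the relation is not in 3NF.
Checking every proper subset of each key, none determines a non-prime attribute — 2NF is satisfied.

2NF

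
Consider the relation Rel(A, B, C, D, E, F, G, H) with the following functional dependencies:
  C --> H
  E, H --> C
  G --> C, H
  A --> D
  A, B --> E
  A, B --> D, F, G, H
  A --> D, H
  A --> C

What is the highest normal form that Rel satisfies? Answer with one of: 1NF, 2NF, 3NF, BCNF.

Candidate key: {A, B}. Prime attributes: {A, B}.
C --> H: {C}⁺ = {C, H}, which is not all of the attributes, so the left side is not a superkey — BCNF is violated.
Because {H} is non-prime and the left side of C --> H is not a superkey, the relation is not in 3NF.
Since {A} ⊂ {A, B} and {A}⁺ ⊇ {C, D, H} with {C, D, H} non-prime, there is a partial dependency; 2NF fails.

1NF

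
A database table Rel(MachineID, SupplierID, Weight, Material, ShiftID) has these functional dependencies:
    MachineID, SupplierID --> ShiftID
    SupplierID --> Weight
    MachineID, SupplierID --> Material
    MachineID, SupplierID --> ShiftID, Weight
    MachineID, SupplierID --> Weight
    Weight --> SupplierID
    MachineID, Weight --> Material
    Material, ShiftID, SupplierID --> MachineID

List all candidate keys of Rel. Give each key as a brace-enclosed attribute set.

{MachineID, SupplierID}, {MachineID, Weight}, {Material, ShiftID, SupplierID}, {Material, ShiftID, Weight}

Closure of {MachineID, SupplierID} is {MachineID, Material, ShiftID, SupplierID, Weight}, the whole schema; {MachineID, SupplierID} is a candidate key.
Closure of {MachineID, Weight} is {MachineID, Material, ShiftID, SupplierID, Weight}, the whole schema; {MachineID, Weight} is a candidate key.
Closure of {Material, ShiftID, SupplierID} is {MachineID, Material, ShiftID, SupplierID, Weight}, the whole schema; {Material, ShiftID, SupplierID} is a candidate key.
Closure of {Material, ShiftID, Weight} is {MachineID, Material, ShiftID, SupplierID, Weight}, the whole schema; {Material, ShiftID, Weight} is a candidate key.
No proper subset of any of these is a key, and no other minimal superkey exists.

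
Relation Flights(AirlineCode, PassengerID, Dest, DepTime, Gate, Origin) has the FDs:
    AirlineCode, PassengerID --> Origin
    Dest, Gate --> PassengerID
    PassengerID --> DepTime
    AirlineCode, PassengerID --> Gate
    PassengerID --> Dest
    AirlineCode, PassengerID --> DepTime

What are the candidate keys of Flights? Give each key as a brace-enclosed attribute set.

No FD produces {AirlineCode}, so it must be in every candidate key.
{AirlineCode, PassengerID}⁺ = {AirlineCode, DepTime, Dest, Gate, Origin, PassengerID}, which is every attribute, so {AirlineCode, PassengerID} is a candidate key.
{AirlineCode, Dest, Gate}⁺ = {AirlineCode, DepTime, Dest, Gate, Origin, PassengerID}, which is every attribute, so {AirlineCode, Dest, Gate} is a candidate key.
These are minimal and exhaustive — every other superkey contains one of them.

{AirlineCode, Dest, Gate}, {AirlineCode, PassengerID}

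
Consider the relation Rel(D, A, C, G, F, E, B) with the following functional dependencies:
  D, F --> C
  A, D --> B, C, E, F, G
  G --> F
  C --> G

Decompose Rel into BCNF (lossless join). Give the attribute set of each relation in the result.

Candidate key of the original relation: {A, D}.
In {A, B, C, D, E, F, G}, {D, F} is not a superkey ({D, F}⁺ restricted to this set is {C, D, F, G}), so split on D, F --> C, G into {C, D, F, G} and {A, B, D, E, F}.
In {C, D, F, G}, {G} is not a superkey ({G}⁺ restricted to this set is {F, G}), so split on G --> F into {F, G} and {C, D, G}.
{F, G} has no BCNF violation.
In {C, D, G}, {C} is not a superkey ({C}⁺ restricted to this set is {C, G}), so split on C --> G into {C, G} and {C, D}.
{C, G} has no BCNF violation.
{C, D} has no BCNF violation.
{A, B, D, E, F} has no BCNF violation.

{A, B, D, E, F}; {C, D}; {C, G}; {F, G}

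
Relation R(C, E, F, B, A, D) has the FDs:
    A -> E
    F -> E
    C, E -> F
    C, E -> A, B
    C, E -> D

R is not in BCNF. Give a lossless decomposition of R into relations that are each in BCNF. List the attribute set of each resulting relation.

Candidate keys of the original relation: {A, C}, {C, E}, {C, F}.
In {A, B, C, D, E, F}, {A} is not a superkey ({A}⁺ restricted to this set is {A, E}), so split on A -> E into {A, E} and {A, B, C, D, F}.
{A, E} is in BCNF.
{A, B, C, D, F} is in BCNF.

{A, B, C, D, F}; {A, E}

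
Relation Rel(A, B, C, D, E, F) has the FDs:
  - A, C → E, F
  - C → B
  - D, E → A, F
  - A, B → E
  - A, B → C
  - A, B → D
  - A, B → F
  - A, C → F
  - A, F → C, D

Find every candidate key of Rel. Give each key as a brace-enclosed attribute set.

{A, B}⁺ = {A, B, C, D, E, F} — all of the relation — so {A, B} is a candidate key.
{A, C}⁺ = {A, B, C, D, E, F} — all of the relation — so {A, C} is a candidate key.
{A, F}⁺ = {A, B, C, D, E, F} — all of the relation — so {A, F} is a candidate key.
{D, E}⁺ = {A, B, C, D, E, F} — all of the relation — so {D, E} is a candidate key.
Any other superkey properly contains one of these, so there are no further candidate keys.

{A, B}, {A, C}, {A, F}, {D, E}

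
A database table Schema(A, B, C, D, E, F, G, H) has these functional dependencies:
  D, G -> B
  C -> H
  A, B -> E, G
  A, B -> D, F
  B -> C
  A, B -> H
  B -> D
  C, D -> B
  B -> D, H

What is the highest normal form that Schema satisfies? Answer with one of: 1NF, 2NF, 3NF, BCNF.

Candidate keys: {A, B}, {A, C, D}, {A, D, G}. Prime attributes: {A, B, C, D, G}.
D, G -> B breaks BCNF: {D, G}⁺ = {B, C, D, G, H}, so {D, G} is not a superkey.
Because {H} is non-prime and the left side of C -> H is not a superkey, the relation is not in 3NF.
The proper key subset {B} of {A, B} determines non-prime {H}, so the relation is not even in 2NF.

1NF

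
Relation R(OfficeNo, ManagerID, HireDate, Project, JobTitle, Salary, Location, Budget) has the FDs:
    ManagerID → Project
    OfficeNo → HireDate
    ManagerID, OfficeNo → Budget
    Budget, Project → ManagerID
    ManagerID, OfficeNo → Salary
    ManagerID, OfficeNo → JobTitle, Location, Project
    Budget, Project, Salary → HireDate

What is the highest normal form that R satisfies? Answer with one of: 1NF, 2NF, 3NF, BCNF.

Candidate keys: {Budget, OfficeNo, Project}, {ManagerID, OfficeNo}. Prime attributes: {Budget, ManagerID, OfficeNo, Project}.
ManagerID → Project: {ManagerID}⁺ = {ManagerID, Project}, which is not all of the attributes, so the left side is not a superkey — BCNF is violated.
OfficeNo → HireDate determines the non-prime attribute {HireDate} from a non-superkey — 3NF is violated.
{OfficeNo} is a proper subset of the key {ManagerID, OfficeNo}, and {OfficeNo}⁺ contains the non-prime attribute {HireDate} — a partial dependency, so 2NF is violated.

1NF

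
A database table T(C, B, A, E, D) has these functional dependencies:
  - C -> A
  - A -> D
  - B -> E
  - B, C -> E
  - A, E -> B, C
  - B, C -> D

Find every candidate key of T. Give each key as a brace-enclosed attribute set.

{A, B}, {A, E}, {B, C}, {C, E}

{A, B} is a candidate key since {A, B}⁺ = {A, B, C, D, E} covers every attribute.
{A, E} is a candidate key since {A, E}⁺ = {A, B, C, D, E} covers every attribute.
{B, C} is a candidate key since {B, C}⁺ = {A, B, C, D, E} covers every attribute.
{C, E} is a candidate key since {C, E}⁺ = {A, B, C, D, E} covers every attribute.
These are minimal and exhaustive — every other superkey contains one of them.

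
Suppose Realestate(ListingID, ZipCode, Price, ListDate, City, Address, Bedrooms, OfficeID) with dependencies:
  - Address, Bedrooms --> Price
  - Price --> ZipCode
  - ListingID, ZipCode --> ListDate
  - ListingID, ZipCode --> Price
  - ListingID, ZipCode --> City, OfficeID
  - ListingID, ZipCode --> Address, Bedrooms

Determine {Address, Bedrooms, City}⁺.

{Address, Bedrooms, City, Price, ZipCode}

Start with {Address, Bedrooms, City}.
Address, Bedrooms --> Price applies; add {Price} → now {Address, Bedrooms, City, Price}.
Price --> ZipCode applies; add {ZipCode} → now {Address, Bedrooms, City, Price, ZipCode}.
No further FD applies.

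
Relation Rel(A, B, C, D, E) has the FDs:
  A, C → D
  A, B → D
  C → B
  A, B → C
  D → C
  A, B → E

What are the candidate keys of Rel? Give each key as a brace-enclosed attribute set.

{A, B}, {A, C}, {A, D}

Attributes never on any right-hand side: {A} — every candidate key must contain it.
{A, B}⁺ = {A, B, C, D, E} — all of the relation — so {A, B} is a candidate key.
{A, C}⁺ = {A, B, C, D, E} — all of the relation — so {A, C} is a candidate key.
{A, D}⁺ = {A, B, C, D, E} — all of the relation — so {A, D} is a candidate key.
No proper subset of any of these is a key, and no other minimal superkey exists.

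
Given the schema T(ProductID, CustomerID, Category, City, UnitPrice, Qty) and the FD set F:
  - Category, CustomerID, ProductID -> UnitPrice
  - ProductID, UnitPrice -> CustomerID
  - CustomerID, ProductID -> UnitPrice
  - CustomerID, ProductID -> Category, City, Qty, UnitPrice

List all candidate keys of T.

Attributes never on any right-hand side: {ProductID} — every candidate key must contain it.
{CustomerID, ProductID}⁺ = {Category, City, CustomerID, ProductID, Qty, UnitPrice}, which is every attribute, so {CustomerID, ProductID} is a candidate key.
{ProductID, UnitPrice}⁺ = {Category, City, CustomerID, ProductID, Qty, UnitPrice}, which is every attribute, so {ProductID, UnitPrice} is a candidate key.
Any other superkey properly contains one of these, so there are no further candidate keys.

{CustomerID, ProductID}, {ProductID, UnitPrice}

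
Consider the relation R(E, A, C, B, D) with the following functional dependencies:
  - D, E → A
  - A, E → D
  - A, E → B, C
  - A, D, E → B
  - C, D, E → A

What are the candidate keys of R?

{A, E}, {D, E}

No FD produces {E}, so it must be in every candidate key.
{A, E} is a candidate key since {A, E}⁺ = {A, B, C, D, E} covers every attribute.
{D, E} is a candidate key since {D, E}⁺ = {A, B, C, D, E} covers every attribute.
No proper subset of any of these is a key, and no other minimal superkey exists.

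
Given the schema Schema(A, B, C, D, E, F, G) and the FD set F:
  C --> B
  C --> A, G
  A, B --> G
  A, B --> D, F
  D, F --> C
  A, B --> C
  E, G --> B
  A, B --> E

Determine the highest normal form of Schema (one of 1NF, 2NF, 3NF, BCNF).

Candidate keys: {A, B}, {A, E, G}, {C}, {D, F}. Prime attributes: {A, B, C, D, E, F, G}.
E, G --> B: {E, G}⁺ = {B, E, G}, which is not all of the attributes, so the left side is not a superkey — BCNF is violated.
Its right-hand attributes {B} are all prime, as are those of every other non-superkey FD — the relation is in 3NF.

3NF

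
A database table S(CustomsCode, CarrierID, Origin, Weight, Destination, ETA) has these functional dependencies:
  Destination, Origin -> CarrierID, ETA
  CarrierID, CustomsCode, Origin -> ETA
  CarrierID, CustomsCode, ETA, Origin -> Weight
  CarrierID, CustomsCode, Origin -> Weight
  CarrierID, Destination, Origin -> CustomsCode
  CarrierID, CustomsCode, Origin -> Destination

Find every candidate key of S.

{Origin} never appears on the right of any FD, so every key must include it.
{Destination, Origin} is a candidate key since {Destination, Origin}⁺ = {CarrierID, CustomsCode, Destination, ETA, Origin, Weight} covers every attribute.
{CarrierID, CustomsCode, Origin} is a candidate key since {CarrierID, CustomsCode, Origin}⁺ = {CarrierID, CustomsCode, Destination, ETA, Origin, Weight} covers every attribute.
Any other superkey properly contains one of these, so there are no further candidate keys.

{CarrierID, CustomsCode, Origin}, {Destination, Origin}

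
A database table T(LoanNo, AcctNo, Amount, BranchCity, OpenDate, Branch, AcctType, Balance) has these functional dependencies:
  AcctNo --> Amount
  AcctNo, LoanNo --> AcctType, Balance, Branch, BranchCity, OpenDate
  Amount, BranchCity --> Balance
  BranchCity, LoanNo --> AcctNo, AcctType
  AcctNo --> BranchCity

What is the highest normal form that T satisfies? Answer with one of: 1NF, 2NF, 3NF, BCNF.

1NF

Candidate keys: {AcctNo, LoanNo}, {BranchCity, LoanNo}. Prime attributes: {AcctNo, BranchCity, LoanNo}.
AcctNo --> Amount breaks BCNF: {AcctNo}⁺ = {AcctNo, Amount, Balance, BranchCity}, so {AcctNo} is not a superkey.
AcctNo --> Amount determines the non-prime attribute {Amount} from a non-superkey — 3NF is violated.
{AcctNo} is a proper subset of the key {AcctNo, LoanNo}, and {AcctNo}⁺ contains the non-prime attributes {Amount, Balance} — a partial dependency, so 2NF is violated.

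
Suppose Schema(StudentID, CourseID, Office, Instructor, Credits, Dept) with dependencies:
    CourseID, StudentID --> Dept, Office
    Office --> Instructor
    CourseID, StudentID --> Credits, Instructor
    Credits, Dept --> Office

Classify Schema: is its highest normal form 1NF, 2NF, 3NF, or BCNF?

Candidate key: {CourseID, StudentID}. Prime attributes: {CourseID, StudentID}.
Office --> Instructor breaks BCNF: {Office}⁺ = {Instructor, Office}, so {Office} is not a superkey.
Because {Instructor} is non-prime and the left side of Office --> Instructor is not a superkey, the relation is not in 3NF.
No proper subset of a key has a non-prime attribute in its closure, so there is no partial dependency; 2NF holds.

2NF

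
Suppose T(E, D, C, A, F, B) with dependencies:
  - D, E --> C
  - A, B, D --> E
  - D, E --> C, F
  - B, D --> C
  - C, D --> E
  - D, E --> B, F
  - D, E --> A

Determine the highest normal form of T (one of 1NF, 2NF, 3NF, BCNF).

BCNF

Candidate keys: {B, D}, {C, D}, {D, E}. Prime attributes: {B, C, D, E}.
Every FD has a superkey on the left, so the relation is in BCNF.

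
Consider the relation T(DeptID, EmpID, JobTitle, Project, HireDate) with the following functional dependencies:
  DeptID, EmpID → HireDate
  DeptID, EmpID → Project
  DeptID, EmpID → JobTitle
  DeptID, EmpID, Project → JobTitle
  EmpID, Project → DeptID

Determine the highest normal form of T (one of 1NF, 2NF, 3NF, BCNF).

BCNF

Candidate keys: {DeptID, EmpID}, {EmpID, Project}. Prime attributes: {DeptID, EmpID, Project}.
Each dependency's left side is a superkey — BCNF holds.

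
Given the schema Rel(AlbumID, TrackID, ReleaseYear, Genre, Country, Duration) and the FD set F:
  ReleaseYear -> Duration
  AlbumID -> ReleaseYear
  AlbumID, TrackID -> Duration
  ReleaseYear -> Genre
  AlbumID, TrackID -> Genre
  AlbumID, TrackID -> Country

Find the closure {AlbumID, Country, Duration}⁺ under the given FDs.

{AlbumID, Country, Duration, Genre, ReleaseYear}

Start with {AlbumID, Country, Duration}.
AlbumID -> ReleaseYear applies; add {ReleaseYear} → now {AlbumID, Country, Duration, ReleaseYear}.
ReleaseYear -> Genre applies; add {Genre} → now {AlbumID, Country, Duration, Genre, ReleaseYear}.
No further FD applies.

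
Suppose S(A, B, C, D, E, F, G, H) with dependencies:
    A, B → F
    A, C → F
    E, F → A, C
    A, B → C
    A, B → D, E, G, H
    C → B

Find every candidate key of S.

{A, B}, {A, C}, {E, F}

{A, B}⁺ = {A, B, C, D, E, F, G, H}, which is every attribute, so {A, B} is a candidate key.
{A, C}⁺ = {A, B, C, D, E, F, G, H}, which is every attribute, so {A, C} is a candidate key.
{E, F}⁺ = {A, B, C, D, E, F, G, H}, which is every attribute, so {E, F} is a candidate key.
No proper subset of any of these is a key, and no other minimal superkey exists.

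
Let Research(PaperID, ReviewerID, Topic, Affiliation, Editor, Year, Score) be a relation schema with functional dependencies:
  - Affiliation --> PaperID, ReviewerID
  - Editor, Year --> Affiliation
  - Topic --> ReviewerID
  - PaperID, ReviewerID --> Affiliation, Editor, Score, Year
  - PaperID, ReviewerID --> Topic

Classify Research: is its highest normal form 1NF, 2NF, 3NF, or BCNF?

3NF

Candidate keys: {Affiliation}, {Editor, Year}, {PaperID, ReviewerID}, {PaperID, Topic}. Prime attributes: {Affiliation, Editor, PaperID, ReviewerID, Topic, Year}.
Topic --> ReviewerID breaks BCNF: {Topic}⁺ = {ReviewerID, Topic}, so {Topic} is not a superkey.
Since {ReviewerID} ⊆ prime attributes and every other non-superkey FD also has a prime right side, the schema is in 3NF.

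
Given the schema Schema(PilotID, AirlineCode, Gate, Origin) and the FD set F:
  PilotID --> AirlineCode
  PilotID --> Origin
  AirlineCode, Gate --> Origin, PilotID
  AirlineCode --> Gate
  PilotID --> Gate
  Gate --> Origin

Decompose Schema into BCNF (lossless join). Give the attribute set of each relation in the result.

{AirlineCode, Gate, PilotID}; {Gate, Origin}

Candidate keys of the original relation: {AirlineCode}, {PilotID}.
In {AirlineCode, Gate, Origin, PilotID}, {Gate} is not a superkey ({Gate}⁺ restricted to this set is {Gate, Origin}), so split on Gate --> Origin into {Gate, Origin} and {AirlineCode, Gate, PilotID}.
{Gate, Origin} has no BCNF violation.
{AirlineCode, Gate, PilotID} has no BCNF violation.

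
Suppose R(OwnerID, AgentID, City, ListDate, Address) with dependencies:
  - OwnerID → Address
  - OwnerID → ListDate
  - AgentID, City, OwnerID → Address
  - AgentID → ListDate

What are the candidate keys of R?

{AgentID, City, OwnerID}

Attributes never on any right-hand side: {AgentID, City, OwnerID} — every candidate key must contain all of them.
{AgentID, City, OwnerID}⁺ = {Address, AgentID, City, ListDate, OwnerID} — all of the relation — so {AgentID, City, OwnerID} is a candidate key.
Every other attribute set either contains this one or has a smaller closure.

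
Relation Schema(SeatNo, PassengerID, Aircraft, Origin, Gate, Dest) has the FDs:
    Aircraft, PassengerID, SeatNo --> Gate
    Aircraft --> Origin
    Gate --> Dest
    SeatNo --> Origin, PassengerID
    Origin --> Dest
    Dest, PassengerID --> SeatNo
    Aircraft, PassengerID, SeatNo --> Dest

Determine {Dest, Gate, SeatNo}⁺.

Start with {Dest, Gate, SeatNo}.
SeatNo --> Origin, PassengerID applies; add {Origin, PassengerID} → now {Dest, Gate, Origin, PassengerID, SeatNo}.
No further FD applies.

{Dest, Gate, Origin, PassengerID, SeatNo}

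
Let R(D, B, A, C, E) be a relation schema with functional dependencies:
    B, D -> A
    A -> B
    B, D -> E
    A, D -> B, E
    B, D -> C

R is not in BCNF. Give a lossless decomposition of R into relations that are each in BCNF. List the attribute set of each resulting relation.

{A, B}; {A, C, D, E}

Candidate keys of the original relation: {A, D}, {B, D}.
Within {A, B, C, D, E}: {A}⁺ ∩ {A, B, C, D, E} = {A, B}, not the whole set, so A -> B violates BCNF; decompose into {A, B} and {A, C, D, E}.
{A, B}: every determinant is a superkey — BCNF.
{A, C, D, E}: every determinant is a superkey — BCNF.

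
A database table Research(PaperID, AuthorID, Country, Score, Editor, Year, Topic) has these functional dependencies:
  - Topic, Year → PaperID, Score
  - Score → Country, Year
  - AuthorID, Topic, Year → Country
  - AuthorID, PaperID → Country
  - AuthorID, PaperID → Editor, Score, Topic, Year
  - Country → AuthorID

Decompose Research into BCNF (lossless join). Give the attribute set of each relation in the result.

Candidate keys of the original relation: {AuthorID, PaperID}, {Country, PaperID}, {PaperID, Score}, {Score, Topic}, {Topic, Year}.
Within {AuthorID, Country, Editor, PaperID, Score, Topic, Year}: {Score}⁺ ∩ {AuthorID, Country, Editor, PaperID, Score, Topic, Year} = {AuthorID, Country, Score, Year}, not the whole set, so Score → AuthorID, Country, Year violates BCNF; decompose into {AuthorID, Country, Score, Year} and {Editor, PaperID, Score, Topic}.
Within {AuthorID, Country, Score, Year}: {Country}⁺ ∩ {AuthorID, Country, Score, Year} = {AuthorID, Country}, not the whole set, so Country → AuthorID violates BCNF; decompose into {AuthorID, Country} and {Country, Score, Year}.
{AuthorID, Country} is in BCNF.
{Country, Score, Year} is in BCNF.
{Editor, PaperID, Score, Topic} is in BCNF.

{AuthorID, Country}; {Country, Score, Year}; {Editor, PaperID, Score, Topic}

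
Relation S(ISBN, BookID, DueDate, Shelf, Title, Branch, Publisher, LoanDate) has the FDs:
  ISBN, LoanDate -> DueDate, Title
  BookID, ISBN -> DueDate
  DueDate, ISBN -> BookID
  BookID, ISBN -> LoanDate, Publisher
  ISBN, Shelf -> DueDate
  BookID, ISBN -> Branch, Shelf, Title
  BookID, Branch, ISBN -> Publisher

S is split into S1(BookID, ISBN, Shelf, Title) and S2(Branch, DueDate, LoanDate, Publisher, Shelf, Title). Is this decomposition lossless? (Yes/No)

Common attributes: {Shelf, Title}; their closure is {Shelf, Title}.
Neither S1 nor S2 is contained in that closure, so the decomposition is lossy.

No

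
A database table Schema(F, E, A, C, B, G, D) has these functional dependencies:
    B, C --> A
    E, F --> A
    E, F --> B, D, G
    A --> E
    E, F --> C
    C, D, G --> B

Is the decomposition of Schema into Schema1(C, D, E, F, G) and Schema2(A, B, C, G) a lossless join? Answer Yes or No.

No

Common attributes: {C, G}; their closure is {C, G}.
The closure covers neither Schema1 nor Schema2 entirely; the join is not lossless.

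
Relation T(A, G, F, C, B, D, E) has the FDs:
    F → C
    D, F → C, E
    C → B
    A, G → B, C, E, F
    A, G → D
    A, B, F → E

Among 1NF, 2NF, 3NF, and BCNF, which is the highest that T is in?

Candidate key: {A, G}. Prime attributes: {A, G}.
F → C breaks BCNF: {F}⁺ = {B, C, F}, so {F} is not a superkey.
Because {C} is non-prime and the left side of F → C is not a superkey, the relation is not in 3NF.
No proper subset of a key has a non-prime attribute in its closure, so there is no partial dependency; 2NF holds.

2NF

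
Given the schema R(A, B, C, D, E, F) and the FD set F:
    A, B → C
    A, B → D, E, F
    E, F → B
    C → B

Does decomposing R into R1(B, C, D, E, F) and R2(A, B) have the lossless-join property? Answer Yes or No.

No

Common attributes: {B}; their closure is {B}.
Neither R1 nor R2 is contained in that closure, so the decomposition is lossy.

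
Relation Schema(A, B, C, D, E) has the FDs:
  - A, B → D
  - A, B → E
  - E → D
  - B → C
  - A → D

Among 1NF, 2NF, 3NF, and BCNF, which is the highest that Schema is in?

1NF

Candidate key: {A, B}. Prime attributes: {A, B}.
E → D: {E}⁺ = {D, E}, which is not all of the attributes, so the left side is not a superkey — BCNF is violated.
Because {D} is non-prime and the left side of E → D is not a superkey, the relation is not in 3NF.
The proper key subset {A} of {A, B} determines non-prime {D}, so the relation is not even in 2NF.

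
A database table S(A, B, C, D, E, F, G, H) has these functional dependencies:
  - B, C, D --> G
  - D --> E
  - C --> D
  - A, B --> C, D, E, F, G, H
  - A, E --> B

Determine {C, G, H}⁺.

{C, D, E, G, H}

Start with {C, G, H}.
C --> D applies; add {D} → now {C, D, G, H}.
D --> E applies; add {E} → now {C, D, E, G, H}.
No further FD applies.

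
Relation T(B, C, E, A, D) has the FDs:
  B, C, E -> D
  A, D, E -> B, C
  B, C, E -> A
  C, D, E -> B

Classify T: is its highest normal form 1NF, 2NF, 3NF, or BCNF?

BCNF

Candidate keys: {A, D, E}, {B, C, E}, {C, D, E}. Prime attributes: {A, B, C, D, E}.
Each dependency's left side is a superkey — BCNF holds.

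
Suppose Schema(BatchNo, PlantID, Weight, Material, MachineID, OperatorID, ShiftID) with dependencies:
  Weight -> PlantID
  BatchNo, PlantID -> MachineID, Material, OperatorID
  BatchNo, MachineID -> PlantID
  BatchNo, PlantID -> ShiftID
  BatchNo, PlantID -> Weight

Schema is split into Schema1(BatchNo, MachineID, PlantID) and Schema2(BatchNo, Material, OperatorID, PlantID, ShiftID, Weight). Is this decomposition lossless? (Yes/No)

Yes

Common attributes: {BatchNo, PlantID}; their closure is {BatchNo, MachineID, Material, OperatorID, PlantID, ShiftID, Weight}.
This includes all of Schema1, so the common attributes are a superkey of Schema1 — the join is lossless.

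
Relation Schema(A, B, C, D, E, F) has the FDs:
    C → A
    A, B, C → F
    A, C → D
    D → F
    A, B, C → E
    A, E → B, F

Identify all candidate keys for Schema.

Attributes never on any right-hand side: {C} — every candidate key must contain it.
{B, C} is a candidate key since {B, C}⁺ = {A, B, C, D, E, F} covers every attribute.
{C, E} is a candidate key since {C, E}⁺ = {A, B, C, D, E, F} covers every attribute.
These are minimal and exhaustive — every other superkey contains one of them.

{B, C}, {C, E}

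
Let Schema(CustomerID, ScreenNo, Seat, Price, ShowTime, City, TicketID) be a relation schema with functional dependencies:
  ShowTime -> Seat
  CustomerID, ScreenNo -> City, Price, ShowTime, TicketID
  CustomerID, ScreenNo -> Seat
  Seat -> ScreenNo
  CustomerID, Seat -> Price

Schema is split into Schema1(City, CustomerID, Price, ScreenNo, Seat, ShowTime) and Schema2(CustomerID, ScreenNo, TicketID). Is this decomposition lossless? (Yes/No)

Common attributes: {CustomerID, ScreenNo}; their closure is {City, CustomerID, Price, ScreenNo, Seat, ShowTime, TicketID}.
This includes all of Schema1, so the common attributes are a superkey of Schema1 — the join is lossless.

Yes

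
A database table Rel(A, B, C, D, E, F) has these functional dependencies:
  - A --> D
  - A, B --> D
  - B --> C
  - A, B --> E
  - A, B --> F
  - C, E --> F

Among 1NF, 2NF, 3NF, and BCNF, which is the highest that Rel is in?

1NF

Candidate key: {A, B}. Prime attributes: {A, B}.
For A --> D we have {A}⁺ = {A, D}; {A} is not a superkey, so BCNF fails.
A --> D determines the non-prime attribute {D} from a non-superkey — 3NF is violated.
Since {A} ⊂ {A, B} and {A}⁺ ⊇ {D} with {D} non-prime, there is a partial dependency; 2NF fails.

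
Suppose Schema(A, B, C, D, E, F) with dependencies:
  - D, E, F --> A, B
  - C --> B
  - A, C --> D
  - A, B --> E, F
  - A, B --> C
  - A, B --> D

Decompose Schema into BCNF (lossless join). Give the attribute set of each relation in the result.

Candidate keys of the original relation: {A, B}, {A, C}, {D, E, F}.
Within {A, B, C, D, E, F}: {C}⁺ ∩ {A, B, C, D, E, F} = {B, C}, not the whole set, so C --> B violates BCNF; decompose into {B, C} and {A, C, D, E, F}.
{B, C} has no BCNF violation.
{A, C, D, E, F} has no BCNF violation.

{A, C, D, E, F}; {B, C}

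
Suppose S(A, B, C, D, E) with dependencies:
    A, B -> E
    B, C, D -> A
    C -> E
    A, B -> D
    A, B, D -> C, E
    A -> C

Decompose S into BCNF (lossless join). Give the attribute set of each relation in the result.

{A, B, D}; {A, C}; {C, E}

Candidate keys of the original relation: {A, B}, {B, C, D}.
{A, B, C, D, E}: {C} determines {C, E} here but is not a superkey — split on C -> E, giving {C, E} and {A, B, C, D}.
{C, E} is in BCNF.
{A, B, C, D}: {A} determines {A, C} here but is not a superkey — split on A -> C, giving {A, C} and {A, B, D}.
{A, C} is in BCNF.
{A, B, D} is in BCNF.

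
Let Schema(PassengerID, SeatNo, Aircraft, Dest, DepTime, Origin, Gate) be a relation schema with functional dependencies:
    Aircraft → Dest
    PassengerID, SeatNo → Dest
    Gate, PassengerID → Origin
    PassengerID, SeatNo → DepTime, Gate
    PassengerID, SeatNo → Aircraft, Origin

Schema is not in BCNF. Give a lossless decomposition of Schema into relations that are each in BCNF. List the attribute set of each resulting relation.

{Aircraft, DepTime, Gate, PassengerID, SeatNo}; {Aircraft, Dest}; {Gate, Origin, PassengerID}

Candidate key of the original relation: {PassengerID, SeatNo}.
In {Aircraft, DepTime, Dest, Gate, Origin, PassengerID, SeatNo}, {Aircraft} is not a superkey ({Aircraft}⁺ restricted to this set is {Aircraft, Dest}), so split on Aircraft → Dest into {Aircraft, Dest} and {Aircraft, DepTime, Gate, Origin, PassengerID, SeatNo}.
{Aircraft, Dest}: every determinant is a superkey — BCNF.
In {Aircraft, DepTime, Gate, Origin, PassengerID, SeatNo}, {Gate, PassengerID} is not a superkey ({Gate, PassengerID}⁺ restricted to this set is {Gate, Origin, PassengerID}), so split on Gate, PassengerID → Origin into {Gate, Origin, PassengerID} and {Aircraft, DepTime, Gate, PassengerID, SeatNo}.
{Gate, Origin, PassengerID}: every determinant is a superkey — BCNF.
{Aircraft, DepTime, Gate, PassengerID, SeatNo}: every determinant is a superkey — BCNF.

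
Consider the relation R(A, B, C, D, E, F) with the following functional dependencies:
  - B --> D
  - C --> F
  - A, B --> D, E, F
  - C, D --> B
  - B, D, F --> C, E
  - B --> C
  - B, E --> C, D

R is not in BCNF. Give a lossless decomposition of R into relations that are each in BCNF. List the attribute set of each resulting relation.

{A, B}; {B, C, D, E}; {C, F}

Candidate keys of the original relation: {A, B}, {A, C, D}.
Within {A, B, C, D, E, F}: {B}⁺ ∩ {A, B, C, D, E, F} = {B, C, D, E, F}, not the whole set, so B --> C, D, E, F violates BCNF; decompose into {B, C, D, E, F} and {A, B}.
Within {B, C, D, E, F}: {C}⁺ ∩ {B, C, D, E, F} = {C, F}, not the whole set, so C --> F violates BCNF; decompose into {C, F} and {B, C, D, E}.
{C, F} is in BCNF.
{B, C, D, E} is in BCNF.
{A, B} is in BCNF.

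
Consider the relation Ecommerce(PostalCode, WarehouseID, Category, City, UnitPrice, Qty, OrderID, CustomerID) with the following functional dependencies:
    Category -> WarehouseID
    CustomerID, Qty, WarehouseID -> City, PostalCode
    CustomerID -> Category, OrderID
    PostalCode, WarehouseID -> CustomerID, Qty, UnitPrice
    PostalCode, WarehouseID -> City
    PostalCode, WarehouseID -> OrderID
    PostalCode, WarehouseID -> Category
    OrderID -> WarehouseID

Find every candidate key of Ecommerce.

{Category, PostalCode}⁺ = {Category, City, CustomerID, OrderID, PostalCode, Qty, UnitPrice, WarehouseID}, which is every attribute, so {Category, PostalCode} is a candidate key.
{CustomerID, PostalCode}⁺ = {Category, City, CustomerID, OrderID, PostalCode, Qty, UnitPrice, WarehouseID}, which is every attribute, so {CustomerID, PostalCode} is a candidate key.
{CustomerID, Qty}⁺ = {Category, City, CustomerID, OrderID, PostalCode, Qty, UnitPrice, WarehouseID}, which is every attribute, so {CustomerID, Qty} is a candidate key.
{OrderID, PostalCode}⁺ = {Category, City, CustomerID, OrderID, PostalCode, Qty, UnitPrice, WarehouseID}, which is every attribute, so {OrderID, PostalCode} is a candidate key.
{PostalCode, WarehouseID}⁺ = {Category, City, CustomerID, OrderID, PostalCode, Qty, UnitPrice, WarehouseID}, which is every attribute, so {PostalCode, WarehouseID} is a candidate key.
No proper subset of any of these is a key, and no other minimal superkey exists.

{Category, PostalCode}, {CustomerID, PostalCode}, {CustomerID, Qty}, {OrderID, PostalCode}, {PostalCode, WarehouseID}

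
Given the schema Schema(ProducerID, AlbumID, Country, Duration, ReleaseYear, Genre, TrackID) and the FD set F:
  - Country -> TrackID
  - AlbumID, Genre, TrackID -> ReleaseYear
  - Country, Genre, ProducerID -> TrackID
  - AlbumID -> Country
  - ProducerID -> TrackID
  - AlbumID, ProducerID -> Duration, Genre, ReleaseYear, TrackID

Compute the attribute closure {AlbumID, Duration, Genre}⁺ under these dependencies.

{AlbumID, Country, Duration, Genre, ReleaseYear, TrackID}

Start with {AlbumID, Duration, Genre}.
AlbumID -> Country applies; add {Country} → now {AlbumID, Country, Duration, Genre}.
Country -> TrackID applies; add {TrackID} → now {AlbumID, Country, Duration, Genre, TrackID}.
AlbumID, Genre, TrackID -> ReleaseYear applies; add {ReleaseYear} → now {AlbumID, Country, Duration, Genre, ReleaseYear, TrackID}.
No further FD applies.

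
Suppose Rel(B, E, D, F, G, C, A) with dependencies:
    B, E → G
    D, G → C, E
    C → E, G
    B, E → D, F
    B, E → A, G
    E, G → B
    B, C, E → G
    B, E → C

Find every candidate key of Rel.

{B, E}, {C}, {D, G}, {E, G}

{C} is a candidate key since {C}⁺ = {A, B, C, D, E, F, G} covers every attribute.
{B, E} is a candidate key since {B, E}⁺ = {A, B, C, D, E, F, G} covers every attribute.
{D, G} is a candidate key since {D, G}⁺ = {A, B, C, D, E, F, G} covers every attribute.
{E, G} is a candidate key since {E, G}⁺ = {A, B, C, D, E, F, G} covers every attribute.
These are minimal and exhaustive — every other superkey contains one of them.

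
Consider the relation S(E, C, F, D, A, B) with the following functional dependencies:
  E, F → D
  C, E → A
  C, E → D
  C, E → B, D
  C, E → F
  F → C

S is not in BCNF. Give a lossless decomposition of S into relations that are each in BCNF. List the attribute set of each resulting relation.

Candidate keys of the original relation: {C, E}, {E, F}.
{A, B, C, D, E, F}: {F} determines {C, F} here but is not a superkey — split on F → C, giving {C, F} and {A, B, D, E, F}.
{C, F} is in BCNF.
{A, B, D, E, F} is in BCNF.

{A, B, D, E, F}; {C, F}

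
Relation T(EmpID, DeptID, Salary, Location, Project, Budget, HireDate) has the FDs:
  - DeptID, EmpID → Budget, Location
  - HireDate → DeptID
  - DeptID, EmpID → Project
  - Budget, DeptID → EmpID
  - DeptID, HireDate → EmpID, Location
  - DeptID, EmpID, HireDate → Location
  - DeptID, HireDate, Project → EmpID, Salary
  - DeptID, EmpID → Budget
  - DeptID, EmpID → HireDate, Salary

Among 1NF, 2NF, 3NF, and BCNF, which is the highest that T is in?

Candidate keys: {Budget, DeptID}, {DeptID, EmpID}, {HireDate}. Prime attributes: {Budget, DeptID, EmpID, HireDate}.
Each dependency's left side is a superkey — BCNF holds.

BCNF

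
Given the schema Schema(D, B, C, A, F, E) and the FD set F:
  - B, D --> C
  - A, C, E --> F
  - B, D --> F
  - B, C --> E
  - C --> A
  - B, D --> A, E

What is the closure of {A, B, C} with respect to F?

{A, B, C, E, F}

Start with {A, B, C}.
B, C --> E applies; add {E} → now {A, B, C, E}.
A, C, E --> F applies; add {F} → now {A, B, C, E, F}.
No further FD applies.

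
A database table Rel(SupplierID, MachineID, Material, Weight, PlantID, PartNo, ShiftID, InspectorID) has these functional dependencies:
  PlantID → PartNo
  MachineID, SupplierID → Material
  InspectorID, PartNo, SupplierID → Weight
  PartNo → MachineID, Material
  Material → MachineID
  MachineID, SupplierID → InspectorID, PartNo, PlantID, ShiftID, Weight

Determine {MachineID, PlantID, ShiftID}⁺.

Start with {MachineID, PlantID, ShiftID}.
PlantID → PartNo applies; add {PartNo} → now {MachineID, PartNo, PlantID, ShiftID}.
PartNo → MachineID, Material applies; add {Material} → now {MachineID, Material, PartNo, PlantID, ShiftID}.
No further FD applies.

{MachineID, Material, PartNo, PlantID, ShiftID}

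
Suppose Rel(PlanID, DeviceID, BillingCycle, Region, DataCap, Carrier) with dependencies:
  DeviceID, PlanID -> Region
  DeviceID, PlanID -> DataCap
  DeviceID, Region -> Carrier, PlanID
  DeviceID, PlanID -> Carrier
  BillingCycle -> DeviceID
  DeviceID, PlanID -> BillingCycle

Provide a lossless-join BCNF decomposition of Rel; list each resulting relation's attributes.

{BillingCycle, Carrier, DataCap, PlanID, Region}; {BillingCycle, DeviceID}

Candidate keys of the original relation: {BillingCycle, PlanID}, {BillingCycle, Region}, {DeviceID, PlanID}, {DeviceID, Region}.
{BillingCycle, Carrier, DataCap, DeviceID, PlanID, Region}: {BillingCycle} determines {BillingCycle, DeviceID} here but is not a superkey — split on BillingCycle -> DeviceID, giving {BillingCycle, DeviceID} and {BillingCycle, Carrier, DataCap, PlanID, Region}.
{BillingCycle, DeviceID} has no BCNF violation.
{BillingCycle, Carrier, DataCap, PlanID, Region} has no BCNF violation.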